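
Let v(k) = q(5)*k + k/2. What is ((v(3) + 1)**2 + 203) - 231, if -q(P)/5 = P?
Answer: 20913/4 ≈ 5228.3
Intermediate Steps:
q(P) = -5*P
v(k) = -49*k/2 (v(k) = (-5*5)*k + k/2 = -25*k + k*(1/2) = -25*k + k/2 = -49*k/2)
((v(3) + 1)**2 + 203) - 231 = ((-49/2*3 + 1)**2 + 203) - 231 = ((-147/2 + 1)**2 + 203) - 231 = ((-145/2)**2 + 203) - 231 = (21025/4 + 203) - 231 = 21837/4 - 231 = 20913/4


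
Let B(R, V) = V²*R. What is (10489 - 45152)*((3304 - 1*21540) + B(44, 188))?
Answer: -53273564700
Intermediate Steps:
B(R, V) = R*V²
(10489 - 45152)*((3304 - 1*21540) + B(44, 188)) = (10489 - 45152)*((3304 - 1*21540) + 44*188²) = -34663*((3304 - 21540) + 44*35344) = -34663*(-18236 + 1555136) = -34663*1536900 = -53273564700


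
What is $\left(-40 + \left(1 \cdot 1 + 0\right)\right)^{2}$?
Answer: $1521$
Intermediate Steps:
$\left(-40 + \left(1 \cdot 1 + 0\right)\right)^{2} = \left(-40 + \left(1 + 0\right)\right)^{2} = \left(-40 + 1\right)^{2} = \left(-39\right)^{2} = 1521$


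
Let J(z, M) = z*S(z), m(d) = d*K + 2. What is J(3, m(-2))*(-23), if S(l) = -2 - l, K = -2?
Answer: 345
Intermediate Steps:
m(d) = 2 - 2*d (m(d) = d*(-2) + 2 = -2*d + 2 = 2 - 2*d)
J(z, M) = z*(-2 - z)
J(3, m(-2))*(-23) = -1*3*(2 + 3)*(-23) = -1*3*5*(-23) = -15*(-23) = 345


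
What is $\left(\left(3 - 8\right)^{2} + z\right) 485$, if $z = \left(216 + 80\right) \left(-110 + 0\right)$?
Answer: $-15779475$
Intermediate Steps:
$z = -32560$ ($z = 296 \left(-110\right) = -32560$)
$\left(\left(3 - 8\right)^{2} + z\right) 485 = \left(\left(3 - 8\right)^{2} - 32560\right) 485 = \left(\left(-5\right)^{2} - 32560\right) 485 = \left(25 - 32560\right) 485 = \left(-32535\right) 485 = -15779475$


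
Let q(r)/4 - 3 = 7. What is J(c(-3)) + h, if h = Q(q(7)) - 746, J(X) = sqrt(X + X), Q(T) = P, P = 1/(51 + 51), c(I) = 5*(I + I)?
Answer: -76091/102 + 2*I*sqrt(15) ≈ -745.99 + 7.746*I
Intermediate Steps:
q(r) = 40 (q(r) = 12 + 4*7 = 12 + 28 = 40)
c(I) = 10*I (c(I) = 5*(2*I) = 10*I)
P = 1/102 ≈ 0.0098039
Q(T) = 1/102
J(X) = sqrt(2)*sqrt(X) (J(X) = sqrt(2*X) = sqrt(2)*sqrt(X))
h = -76091/102 (h = 1/102 - 746 = -76091/102 ≈ -745.99)
J(c(-3)) + h = sqrt(2)*sqrt(10*(-3)) - 76091/102 = sqrt(2)*sqrt(-30) - 76091/102 = sqrt(2)*(I*sqrt(30)) - 76091/102 = 2*I*sqrt(15) - 76091/102 = -76091/102 + 2*I*sqrt(15)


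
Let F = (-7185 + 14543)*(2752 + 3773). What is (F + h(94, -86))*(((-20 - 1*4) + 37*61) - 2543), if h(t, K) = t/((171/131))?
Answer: -2545064276840/171 ≈ -1.4883e+10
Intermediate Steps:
h(t, K) = 131*t/171 (h(t, K) = t/((171*(1/131))) = t/(171/131) = t*(131/171) = 131*t/171)
F = 48010950 (F = 7358*6525 = 48010950)
(F + h(94, -86))*(((-20 - 1*4) + 37*61) - 2543) = (48010950 + (131/171)*94)*(((-20 - 1*4) + 37*61) - 2543) = (48010950 + 12314/171)*(((-20 - 4) + 2257) - 2543) = 8209884764*((-24 + 2257) - 2543)/171 = 8209884764*(2233 - 2543)/171 = (8209884764/171)*(-310) = -2545064276840/171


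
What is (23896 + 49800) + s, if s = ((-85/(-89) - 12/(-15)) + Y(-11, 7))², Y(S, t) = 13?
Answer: 14636762756/198025 ≈ 73914.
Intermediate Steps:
s = 43112356/198025 (s = ((-85/(-89) - 12/(-15)) + 13)² = ((-85*(-1/89) - 12*(-1/15)) + 13)² = ((85/89 + ⅘) + 13)² = (781/445 + 13)² = (6566/445)² = 43112356/198025 ≈ 217.71)
(23896 + 49800) + s = (23896 + 49800) + 43112356/198025 = 73696 + 43112356/198025 = 14636762756/198025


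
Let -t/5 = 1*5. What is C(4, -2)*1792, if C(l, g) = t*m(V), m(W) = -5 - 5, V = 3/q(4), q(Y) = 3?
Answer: 448000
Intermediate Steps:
t = -25 (t = -5*5 = -25)
V = 1 (V = 3/3 = 3*(1/3) = 1)
m(W) = -10
C(l, g) = 250 (C(l, g) = -25*(-10) = 250)
C(4, -2)*1792 = 250*1792 = 448000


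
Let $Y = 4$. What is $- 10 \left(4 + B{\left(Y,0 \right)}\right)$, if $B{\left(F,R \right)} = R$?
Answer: $-40$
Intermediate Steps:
$- 10 \left(4 + B{\left(Y,0 \right)}\right) = - 10 \left(4 + 0\right) = \left(-10\right) 4 = -40$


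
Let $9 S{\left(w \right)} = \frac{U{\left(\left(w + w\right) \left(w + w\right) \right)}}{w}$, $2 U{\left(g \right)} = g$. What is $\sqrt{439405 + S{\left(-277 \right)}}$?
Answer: $\frac{\sqrt{3954091}}{3} \approx 662.83$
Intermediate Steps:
$U{\left(g \right)} = \frac{g}{2}$
$S{\left(w \right)} = \frac{2 w}{9}$ ($S{\left(w \right)} = \frac{\frac{\left(w + w\right) \left(w + w\right)}{2} \frac{1}{w}}{9} = \frac{\frac{2 w 2 w}{2} \frac{1}{w}}{9} = \frac{\frac{4 w^{2}}{2} \frac{1}{w}}{9} = \frac{2 w^{2} \frac{1}{w}}{9} = \frac{2 w}{9}$)
$\sqrt{439405 + S{\left(-277 \right)}} = \sqrt{439405 + \frac{2}{9} \left(-277\right)} = \sqrt{439405 - \frac{554}{9}} = \sqrt{\frac{3954091}{9}} = \frac{\sqrt{3954091}}{3}$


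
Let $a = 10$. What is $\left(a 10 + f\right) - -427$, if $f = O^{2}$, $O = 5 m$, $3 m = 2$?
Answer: $\frac{4843}{9} \approx 538.11$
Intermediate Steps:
$m = \frac{2}{3}$ ($m = \frac{1}{3} \cdot 2 = \frac{2}{3} \approx 0.66667$)
$O = \frac{10}{3}$ ($O = 5 \cdot \frac{2}{3} = \frac{10}{3} \approx 3.3333$)
$f = \frac{100}{9}$ ($f = \left(\frac{10}{3}\right)^{2} = \frac{100}{9} \approx 11.111$)
$\left(a 10 + f\right) - -427 = \left(10 \cdot 10 + \frac{100}{9}\right) - -427 = \left(100 + \frac{100}{9}\right) + 427 = \frac{1000}{9} + 427 = \frac{4843}{9}$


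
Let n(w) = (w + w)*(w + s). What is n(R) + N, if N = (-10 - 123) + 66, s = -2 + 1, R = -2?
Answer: -55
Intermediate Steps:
s = -1
N = -67 (N = -133 + 66 = -67)
n(w) = 2*w*(-1 + w) (n(w) = (w + w)*(w - 1) = (2*w)*(-1 + w) = 2*w*(-1 + w))
n(R) + N = 2*(-2)*(-1 - 2) - 67 = 2*(-2)*(-3) - 67 = 12 - 67 = -55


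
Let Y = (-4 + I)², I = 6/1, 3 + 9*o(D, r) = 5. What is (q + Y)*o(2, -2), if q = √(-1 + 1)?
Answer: 8/9 ≈ 0.88889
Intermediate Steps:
o(D, r) = 2/9 (o(D, r) = -⅓ + (⅑)*5 = -⅓ + 5/9 = 2/9)
I = 6 (I = 6*1 = 6)
Y = 4 (Y = (-4 + 6)² = 2² = 4)
q = 0 (q = √0 = 0)
(q + Y)*o(2, -2) = (0 + 4)*(2/9) = 4*(2/9) = 8/9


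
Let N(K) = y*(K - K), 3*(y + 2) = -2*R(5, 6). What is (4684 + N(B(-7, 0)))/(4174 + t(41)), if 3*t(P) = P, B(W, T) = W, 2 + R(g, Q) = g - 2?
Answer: 14052/12563 ≈ 1.1185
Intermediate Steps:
R(g, Q) = -4 + g (R(g, Q) = -2 + (g - 2) = -2 + (-2 + g) = -4 + g)
y = -8/3 (y = -2 + (-2*(-4 + 5))/3 = -2 + (-2*1)/3 = -2 + (1/3)*(-2) = -2 - 2/3 = -8/3 ≈ -2.6667)
t(P) = P/3
N(K) = 0 (N(K) = -8*(K - K)/3 = -8/3*0 = 0)
(4684 + N(B(-7, 0)))/(4174 + t(41)) = (4684 + 0)/(4174 + (1/3)*41) = 4684/(4174 + 41/3) = 4684/(12563/3) = 4684*(3/12563) = 14052/12563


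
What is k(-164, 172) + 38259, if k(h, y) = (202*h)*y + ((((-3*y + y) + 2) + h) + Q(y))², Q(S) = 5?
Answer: -5408756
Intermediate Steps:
k(h, y) = (7 + h - 2*y)² + 202*h*y (k(h, y) = (202*h)*y + ((((-3*y + y) + 2) + h) + 5)² = 202*h*y + (((-2*y + 2) + h) + 5)² = 202*h*y + (((2 - 2*y) + h) + 5)² = 202*h*y + ((2 + h - 2*y) + 5)² = 202*h*y + (7 + h - 2*y)² = (7 + h - 2*y)² + 202*h*y)
k(-164, 172) + 38259 = ((7 - 164 - 2*172)² + 202*(-164)*172) + 38259 = ((7 - 164 - 344)² - 5698016) + 38259 = ((-501)² - 5698016) + 38259 = (251001 - 5698016) + 38259 = -5447015 + 38259 = -5408756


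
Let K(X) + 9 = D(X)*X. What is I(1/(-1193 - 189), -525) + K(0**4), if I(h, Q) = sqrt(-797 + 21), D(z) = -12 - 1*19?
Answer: -9 + 2*I*sqrt(194) ≈ -9.0 + 27.857*I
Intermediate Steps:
D(z) = -31 (D(z) = -12 - 19 = -31)
I(h, Q) = 2*I*sqrt(194) (I(h, Q) = sqrt(-776) = 2*I*sqrt(194))
K(X) = -9 - 31*X
I(1/(-1193 - 189), -525) + K(0**4) = 2*I*sqrt(194) + (-9 - 31*0**4) = 2*I*sqrt(194) + (-9 - 31*0) = 2*I*sqrt(194) + (-9 + 0) = 2*I*sqrt(194) - 9 = -9 + 2*I*sqrt(194)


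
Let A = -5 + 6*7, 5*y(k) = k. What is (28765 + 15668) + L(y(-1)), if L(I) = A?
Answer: 44470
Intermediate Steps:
y(k) = k/5
A = 37 (A = -5 + 42 = 37)
L(I) = 37
(28765 + 15668) + L(y(-1)) = (28765 + 15668) + 37 = 44433 + 37 = 44470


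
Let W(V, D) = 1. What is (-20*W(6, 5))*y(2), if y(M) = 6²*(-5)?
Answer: 3600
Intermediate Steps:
y(M) = -180 (y(M) = 36*(-5) = -180)
(-20*W(6, 5))*y(2) = -20*1*(-180) = -20*(-180) = 3600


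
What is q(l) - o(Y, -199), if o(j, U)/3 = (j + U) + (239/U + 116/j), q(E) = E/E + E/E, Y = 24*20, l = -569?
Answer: -6671451/7960 ≈ -838.12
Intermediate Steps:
Y = 480
q(E) = 2 (q(E) = 1 + 1 = 2)
o(j, U) = 3*U + 3*j + 348/j + 717/U (o(j, U) = 3*((j + U) + (239/U + 116/j)) = 3*((U + j) + (116/j + 239/U)) = 3*(U + j + 116/j + 239/U) = 3*U + 3*j + 348/j + 717/U)
q(l) - o(Y, -199) = 2 - (3*(-199) + 3*480 + 348/480 + 717/(-199)) = 2 - (-597 + 1440 + 348*(1/480) + 717*(-1/199)) = 2 - (-597 + 1440 + 29/40 - 717/199) = 2 - 1*6687371/7960 = 2 - 6687371/7960 = -6671451/7960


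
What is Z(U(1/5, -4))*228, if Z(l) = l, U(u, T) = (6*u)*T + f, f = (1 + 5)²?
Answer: 35568/5 ≈ 7113.6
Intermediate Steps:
f = 36 (f = 6² = 36)
U(u, T) = 36 + 6*T*u (U(u, T) = (6*u)*T + 36 = 6*T*u + 36 = 36 + 6*T*u)
Z(U(1/5, -4))*228 = (36 + 6*(-4)*(1/5))*228 = (36 + 6*(-4)*(1*(⅕)))*228 = (36 + 6*(-4)*(⅕))*228 = (36 - 24/5)*228 = (156/5)*228 = 35568/5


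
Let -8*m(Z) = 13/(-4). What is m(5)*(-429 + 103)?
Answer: -2119/16 ≈ -132.44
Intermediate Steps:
m(Z) = 13/32 (m(Z) = -13/(8*(-4)) = -13*(-1)/(8*4) = -⅛*(-13/4) = 13/32)
m(5)*(-429 + 103) = 13*(-429 + 103)/32 = (13/32)*(-326) = -2119/16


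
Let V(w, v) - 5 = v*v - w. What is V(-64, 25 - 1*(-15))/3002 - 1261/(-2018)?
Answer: 1788391/1514509 ≈ 1.1808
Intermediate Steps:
V(w, v) = 5 + v² - w (V(w, v) = 5 + (v*v - w) = 5 + (v² - w) = 5 + v² - w)
V(-64, 25 - 1*(-15))/3002 - 1261/(-2018) = (5 + (25 - 1*(-15))² - 1*(-64))/3002 - 1261/(-2018) = (5 + (25 + 15)² + 64)*(1/3002) - 1261*(-1/2018) = (5 + 40² + 64)*(1/3002) + 1261/2018 = (5 + 1600 + 64)*(1/3002) + 1261/2018 = 1669*(1/3002) + 1261/2018 = 1669/3002 + 1261/2018 = 1788391/1514509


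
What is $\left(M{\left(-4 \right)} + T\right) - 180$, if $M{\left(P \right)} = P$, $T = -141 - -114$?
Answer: $-211$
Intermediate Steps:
$T = -27$ ($T = -141 + 114 = -27$)
$\left(M{\left(-4 \right)} + T\right) - 180 = \left(-4 - 27\right) - 180 = -31 - 180 = -211$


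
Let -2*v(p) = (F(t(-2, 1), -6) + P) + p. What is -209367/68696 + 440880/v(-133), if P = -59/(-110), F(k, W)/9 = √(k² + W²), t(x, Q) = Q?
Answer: 3594472889481239/447924230568 + 3556432000*√37/6520383 ≈ 11342.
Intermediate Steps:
F(k, W) = 9*√(W² + k²) (F(k, W) = 9*√(k² + W²) = 9*√(W² + k²))
P = 59/110 (P = -59*(-1/110) = 59/110 ≈ 0.53636)
v(p) = -59/220 - 9*√37/2 - p/2 (v(p) = -((9*√((-6)² + 1²) + 59/110) + p)/2 = -((9*√(36 + 1) + 59/110) + p)/2 = -((9*√37 + 59/110) + p)/2 = -((59/110 + 9*√37) + p)/2 = -(59/110 + p + 9*√37)/2 = -59/220 - 9*√37/2 - p/2)
-209367/68696 + 440880/v(-133) = -209367/68696 + 440880/(-59/220 - 9*√37/2 - ½*(-133)) = -209367*1/68696 + 440880/(-59/220 - 9*√37/2 + 133/2) = -209367/68696 + 440880/(14571/220 - 9*√37/2)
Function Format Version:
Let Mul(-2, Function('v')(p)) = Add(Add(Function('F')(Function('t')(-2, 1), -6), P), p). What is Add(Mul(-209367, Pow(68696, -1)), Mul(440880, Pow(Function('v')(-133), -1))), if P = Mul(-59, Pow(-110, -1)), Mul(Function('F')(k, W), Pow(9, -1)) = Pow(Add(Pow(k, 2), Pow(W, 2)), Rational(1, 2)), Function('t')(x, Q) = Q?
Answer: Add(Rational(3594472889481239, 447924230568), Mul(Rational(3556432000, 6520383), Pow(37, Rational(1, 2)))) ≈ 11342.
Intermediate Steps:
Function('F')(k, W) = Mul(9, Pow(Add(Pow(W, 2), Pow(k, 2)), Rational(1, 2))) (Function('F')(k, W) = Mul(9, Pow(Add(Pow(k, 2), Pow(W, 2)), Rational(1, 2))) = Mul(9, Pow(Add(Pow(W, 2), Pow(k, 2)), Rational(1, 2))))
P = Rational(59, 110) (P = Mul(-59, Rational(-1, 110)) = Rational(59, 110) ≈ 0.53636)
Function('v')(p) = Add(Rational(-59, 220), Mul(Rational(-9, 2), Pow(37, Rational(1, 2))), Mul(Rational(-1, 2), p)) (Function('v')(p) = Mul(Rational(-1, 2), Add(Add(Mul(9, Pow(Add(Pow(-6, 2), Pow(1, 2)), Rational(1, 2))), Rational(59, 110)), p)) = Mul(Rational(-1, 2), Add(Add(Mul(9, Pow(Add(36, 1), Rational(1, 2))), Rational(59, 110)), p)) = Mul(Rational(-1, 2), Add(Add(Mul(9, Pow(37, Rational(1, 2))), Rational(59, 110)), p)) = Mul(Rational(-1, 2), Add(Add(Rational(59, 110), Mul(9, Pow(37, Rational(1, 2)))), p)) = Mul(Rational(-1, 2), Add(Rational(59, 110), p, Mul(9, Pow(37, Rational(1, 2))))) = Add(Rational(-59, 220), Mul(Rational(-9, 2), Pow(37, Rational(1, 2))), Mul(Rational(-1, 2), p)))
Add(Mul(-209367, Pow(68696, -1)), Mul(440880, Pow(Function('v')(-133), -1))) = Add(Mul(-209367, Pow(68696, -1)), Mul(440880, Pow(Add(Rational(-59, 220), Mul(Rational(-9, 2), Pow(37, Rational(1, 2))), Mul(Rational(-1, 2), -133)), -1))) = Add(Mul(-209367, Rational(1, 68696)), Mul(440880, Pow(Add(Rational(-59, 220), Mul(Rational(-9, 2), Pow(37, Rational(1, 2))), Rational(133, 2)), -1))) = Add(Rational(-209367, 68696), Mul(440880, Pow(Add(Rational(14571, 220), Mul(Rational(-9, 2), Pow(37, Rational(1, 2)))), -1)))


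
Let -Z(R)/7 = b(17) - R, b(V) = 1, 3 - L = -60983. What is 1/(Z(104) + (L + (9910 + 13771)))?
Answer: 1/85388 ≈ 1.1711e-5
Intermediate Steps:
L = 60986 (L = 3 - 1*(-60983) = 3 + 60983 = 60986)
Z(R) = -7 + 7*R (Z(R) = -7*(1 - R) = -7 + 7*R)
1/(Z(104) + (L + (9910 + 13771))) = 1/((-7 + 7*104) + (60986 + (9910 + 13771))) = 1/((-7 + 728) + (60986 + 23681)) = 1/(721 + 84667) = 1/85388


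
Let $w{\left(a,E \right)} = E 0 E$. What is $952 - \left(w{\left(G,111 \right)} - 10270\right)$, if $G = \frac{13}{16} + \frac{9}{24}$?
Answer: $11222$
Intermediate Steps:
$G = \frac{19}{16}$ ($G = 13 \cdot \frac{1}{16} + 9 \cdot \frac{1}{24} = \frac{13}{16} + \frac{3}{8} = \frac{19}{16} \approx 1.1875$)
$w{\left(a,E \right)} = 0$ ($w{\left(a,E \right)} = 0 E = 0$)
$952 - \left(w{\left(G,111 \right)} - 10270\right) = 952 - \left(0 - 10270\right) = 952 - -10270 = 952 + 10270 = 11222$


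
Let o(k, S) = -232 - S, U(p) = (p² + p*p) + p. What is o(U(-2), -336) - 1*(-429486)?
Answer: 429590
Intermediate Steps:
U(p) = p + 2*p² (U(p) = (p² + p²) + p = 2*p² + p = p + 2*p²)
o(U(-2), -336) - 1*(-429486) = (-232 - 1*(-336)) - 1*(-429486) = (-232 + 336) + 429486 = 104 + 429486 = 429590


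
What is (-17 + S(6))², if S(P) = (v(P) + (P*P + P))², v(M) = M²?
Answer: 36808489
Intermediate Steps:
S(P) = (P + 2*P²)² (S(P) = (P² + (P*P + P))² = (P² + (P² + P))² = (P² + (P + P²))² = (P + 2*P²)²)
(-17 + S(6))² = (-17 + 6²*(1 + 2*6)²)² = (-17 + 36*(1 + 12)²)² = (-17 + 36*13²)² = (-17 + 36*169)² = (-17 + 6084)² = 6067² = 36808489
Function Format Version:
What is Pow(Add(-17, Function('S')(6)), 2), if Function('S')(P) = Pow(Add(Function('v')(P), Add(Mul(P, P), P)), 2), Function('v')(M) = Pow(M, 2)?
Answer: 36808489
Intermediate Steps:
Function('S')(P) = Pow(Add(P, Mul(2, Pow(P, 2))), 2) (Function('S')(P) = Pow(Add(Pow(P, 2), Add(Mul(P, P), P)), 2) = Pow(Add(Pow(P, 2), Add(Pow(P, 2), P)), 2) = Pow(Add(Pow(P, 2), Add(P, Pow(P, 2))), 2) = Pow(Add(P, Mul(2, Pow(P, 2))), 2))
Pow(Add(-17, Function('S')(6)), 2) = Pow(Add(-17, Mul(Pow(6, 2), Pow(Add(1, Mul(2, 6)), 2))), 2) = Pow(Add(-17, Mul(36, Pow(Add(1, 12), 2))), 2) = Pow(Add(-17, Mul(36, Pow(13, 2))), 2) = Pow(Add(-17, Mul(36, 169)), 2) = Pow(Add(-17, 6084), 2) = Pow(6067, 2) = 36808489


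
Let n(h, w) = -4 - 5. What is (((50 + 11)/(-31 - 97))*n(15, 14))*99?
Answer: 54351/128 ≈ 424.62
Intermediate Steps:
n(h, w) = -9
(((50 + 11)/(-31 - 97))*n(15, 14))*99 = (((50 + 11)/(-31 - 97))*(-9))*99 = ((61/(-128))*(-9))*99 = ((61*(-1/128))*(-9))*99 = -61/128*(-9)*99 = (549/128)*99 = 54351/128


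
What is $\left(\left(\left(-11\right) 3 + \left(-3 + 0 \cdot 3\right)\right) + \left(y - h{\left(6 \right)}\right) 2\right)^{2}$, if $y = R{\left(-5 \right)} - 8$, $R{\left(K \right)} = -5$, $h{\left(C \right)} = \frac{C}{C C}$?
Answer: $\frac{34969}{9} \approx 3885.4$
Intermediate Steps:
$h{\left(C \right)} = \frac{1}{C}$ ($h{\left(C \right)} = \frac{C}{C^{2}} = \frac{1}{C}$)
$y = -13$ ($y = -5 - 8 = -13$)
$\left(\left(\left(-11\right) 3 + \left(-3 + 0 \cdot 3\right)\right) + \left(y - h{\left(6 \right)}\right) 2\right)^{2} = \left(\left(\left(-11\right) 3 + \left(-3 + 0 \cdot 3\right)\right) + \left(-13 - \frac{1}{6}\right) 2\right)^{2} = \left(\left(-33 + \left(-3 + 0\right)\right) + \left(-13 - \frac{1}{6}\right) 2\right)^{2} = \left(\left(-33 - 3\right) + \left(-13 - \frac{1}{6}\right) 2\right)^{2} = \left(-36 - \frac{79}{3}\right)^{2} = \left(- \frac{187}{3}\right)^{2} = \frac{34969}{9}$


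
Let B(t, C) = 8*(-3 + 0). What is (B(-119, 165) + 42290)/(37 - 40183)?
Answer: -21133/20073 ≈ -1.0528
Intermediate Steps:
B(t, C) = -24 (B(t, C) = 8*(-3) = -24)
(B(-119, 165) + 42290)/(37 - 40183) = (-24 + 42290)/(37 - 40183) = 42266/(-40146) = 42266*(-1/40146) = -21133/20073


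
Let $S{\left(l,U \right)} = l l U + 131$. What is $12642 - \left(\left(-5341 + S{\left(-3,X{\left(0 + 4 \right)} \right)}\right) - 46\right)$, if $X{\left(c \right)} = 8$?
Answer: $17826$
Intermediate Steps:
$S{\left(l,U \right)} = 131 + U l^{2}$ ($S{\left(l,U \right)} = l^{2} U + 131 = U l^{2} + 131 = 131 + U l^{2}$)
$12642 - \left(\left(-5341 + S{\left(-3,X{\left(0 + 4 \right)} \right)}\right) - 46\right) = 12642 - \left(\left(-5341 + \left(131 + 8 \left(-3\right)^{2}\right)\right) - 46\right) = 12642 - \left(\left(-5341 + \left(131 + 8 \cdot 9\right)\right) - 46\right) = 12642 - \left(\left(-5341 + \left(131 + 72\right)\right) - 46\right) = 12642 - \left(\left(-5341 + 203\right) - 46\right) = 12642 - \left(-5138 - 46\right) = 12642 - -5184 = 12642 + 5184 = 17826$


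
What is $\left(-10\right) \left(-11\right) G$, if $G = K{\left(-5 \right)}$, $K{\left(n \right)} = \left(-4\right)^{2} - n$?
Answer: $2310$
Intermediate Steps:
$K{\left(n \right)} = 16 - n$
$G = 21$ ($G = 16 - -5 = 16 + 5 = 21$)
$\left(-10\right) \left(-11\right) G = \left(-10\right) \left(-11\right) 21 = 110 \cdot 21 = 2310$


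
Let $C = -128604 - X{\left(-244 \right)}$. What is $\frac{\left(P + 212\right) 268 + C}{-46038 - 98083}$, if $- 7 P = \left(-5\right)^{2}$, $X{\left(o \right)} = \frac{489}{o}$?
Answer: $\frac{124245281}{246158668} \approx 0.50474$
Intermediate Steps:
$P = - \frac{25}{7}$ ($P = - \frac{\left(-5\right)^{2}}{7} = \left(- \frac{1}{7}\right) 25 = - \frac{25}{7} \approx -3.5714$)
$C = - \frac{31378887}{244}$ ($C = -128604 - \frac{489}{-244} = -128604 - 489 \left(- \frac{1}{244}\right) = -128604 - - \frac{489}{244} = -128604 + \frac{489}{244} = - \frac{31378887}{244} \approx -1.286 \cdot 10^{5}$)
$\frac{\left(P + 212\right) 268 + C}{-46038 - 98083} = \frac{\left(- \frac{25}{7} + 212\right) 268 - \frac{31378887}{244}}{-46038 - 98083} = \frac{\frac{1459}{7} \cdot 268 - \frac{31378887}{244}}{-144121} = \left(\frac{391012}{7} - \frac{31378887}{244}\right) \left(- \frac{1}{144121}\right) = \left(- \frac{124245281}{1708}\right) \left(- \frac{1}{144121}\right) = \frac{124245281}{246158668}$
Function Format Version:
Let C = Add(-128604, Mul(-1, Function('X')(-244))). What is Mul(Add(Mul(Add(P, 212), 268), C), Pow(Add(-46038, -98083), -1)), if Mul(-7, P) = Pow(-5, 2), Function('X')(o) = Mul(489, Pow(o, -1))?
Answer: Rational(124245281, 246158668) ≈ 0.50474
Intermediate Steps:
P = Rational(-25, 7) (P = Mul(Rational(-1, 7), Pow(-5, 2)) = Mul(Rational(-1, 7), 25) = Rational(-25, 7) ≈ -3.5714)
C = Rational(-31378887, 244) (C = Add(-128604, Mul(-1, Mul(489, Pow(-244, -1)))) = Add(-128604, Mul(-1, Mul(489, Rational(-1, 244)))) = Add(-128604, Mul(-1, Rational(-489, 244))) = Add(-128604, Rational(489, 244)) = Rational(-31378887, 244) ≈ -1.2860e+5)
Mul(Add(Mul(Add(P, 212), 268), C), Pow(Add(-46038, -98083), -1)) = Mul(Add(Mul(Add(Rational(-25, 7), 212), 268), Rational(-31378887, 244)), Pow(Add(-46038, -98083), -1)) = Mul(Add(Mul(Rational(1459, 7), 268), Rational(-31378887, 244)), Pow(-144121, -1)) = Mul(Add(Rational(391012, 7), Rational(-31378887, 244)), Rational(-1, 144121)) = Mul(Rational(-124245281, 1708), Rational(-1, 144121)) = Rational(124245281, 246158668)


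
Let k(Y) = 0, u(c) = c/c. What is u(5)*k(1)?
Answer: 0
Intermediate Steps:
u(c) = 1
u(5)*k(1) = 1*0 = 0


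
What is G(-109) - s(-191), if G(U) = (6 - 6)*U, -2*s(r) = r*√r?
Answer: -191*I*√191/2 ≈ -1319.8*I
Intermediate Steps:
s(r) = -r^(3/2)/2 (s(r) = -r*√r/2 = -r^(3/2)/2)
G(U) = 0 (G(U) = 0*U = 0)
G(-109) - s(-191) = 0 - (-1)*(-191)^(3/2)/2 = 0 - (-1)*(-191*I*√191)/2 = 0 - 191*I*√191/2 = -191*I*√191/2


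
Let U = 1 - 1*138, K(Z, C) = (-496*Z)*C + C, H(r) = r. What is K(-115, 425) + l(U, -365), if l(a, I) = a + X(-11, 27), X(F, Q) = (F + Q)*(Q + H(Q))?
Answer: 24243152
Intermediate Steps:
X(F, Q) = 2*Q*(F + Q) (X(F, Q) = (F + Q)*(Q + Q) = (F + Q)*(2*Q) = 2*Q*(F + Q))
K(Z, C) = C - 496*C*Z (K(Z, C) = -496*C*Z + C = C - 496*C*Z)
U = -137 (U = 1 - 138 = -137)
l(a, I) = 864 + a (l(a, I) = a + 2*27*(-11 + 27) = a + 2*27*16 = a + 864 = 864 + a)
K(-115, 425) + l(U, -365) = 425*(1 - 496*(-115)) + (864 - 137) = 425*(1 + 57040) + 727 = 425*57041 + 727 = 24242425 + 727 = 24243152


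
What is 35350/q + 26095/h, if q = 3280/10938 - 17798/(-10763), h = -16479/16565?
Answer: -7707928394452150/947448421389 ≈ -8135.5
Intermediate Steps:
h = -16479/16565 (h = -16479*1/16565 = -16479/16565 ≈ -0.99481)
q = 114988582/58862847 (q = 3280*(1/10938) - 17798*(-1/10763) = 1640/5469 + 17798/10763 = 114988582/58862847 ≈ 1.9535)
35350/q + 26095/h = 35350/(114988582/58862847) + 26095/(-16479/16565) = 35350*(58862847/114988582) + 26095*(-16565/16479) = 1040400820725/57494291 - 432263675/16479 = -7707928394452150/947448421389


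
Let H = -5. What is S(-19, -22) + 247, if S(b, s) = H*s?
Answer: 357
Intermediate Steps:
S(b, s) = -5*s
S(-19, -22) + 247 = -5*(-22) + 247 = 110 + 247 = 357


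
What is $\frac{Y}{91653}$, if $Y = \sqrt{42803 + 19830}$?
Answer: $\frac{\sqrt{62633}}{91653} \approx 0.0027306$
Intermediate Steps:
$Y = \sqrt{62633} \approx 250.27$
$\frac{Y}{91653} = \frac{\sqrt{62633}}{91653}$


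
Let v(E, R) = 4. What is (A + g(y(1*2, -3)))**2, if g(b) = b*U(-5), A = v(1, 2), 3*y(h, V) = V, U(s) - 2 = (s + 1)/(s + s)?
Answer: 64/25 ≈ 2.5600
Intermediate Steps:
U(s) = 2 + (1 + s)/(2*s) (U(s) = 2 + (s + 1)/(s + s) = 2 + (1 + s)/((2*s)) = 2 + (1 + s)*(1/(2*s)) = 2 + (1 + s)/(2*s))
y(h, V) = V/3
A = 4
g(b) = 12*b/5 (g(b) = b*((1/2)*(1 + 5*(-5))/(-5)) = b*((1/2)*(-1/5)*(1 - 25)) = b*((1/2)*(-1/5)*(-24)) = b*(12/5) = 12*b/5)
(A + g(y(1*2, -3)))**2 = (4 + 12*((1/3)*(-3))/5)**2 = (4 + (12/5)*(-1))**2 = (4 - 12/5)**2 = (8/5)**2 = 64/25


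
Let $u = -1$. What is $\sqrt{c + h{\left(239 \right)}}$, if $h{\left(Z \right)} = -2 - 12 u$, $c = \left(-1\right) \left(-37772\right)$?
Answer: $3 \sqrt{4198} \approx 194.38$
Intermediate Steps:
$c = 37772$
$h{\left(Z \right)} = 10$ ($h{\left(Z \right)} = -2 - -12 = -2 + 12 = 10$)
$\sqrt{c + h{\left(239 \right)}} = \sqrt{37772 + 10} = \sqrt{37782} = 3 \sqrt{4198}$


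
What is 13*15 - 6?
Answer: 189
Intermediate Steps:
13*15 - 6 = 195 - 6 = 189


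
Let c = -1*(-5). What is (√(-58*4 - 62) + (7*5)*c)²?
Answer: 30331 + 2450*I*√6 ≈ 30331.0 + 6001.3*I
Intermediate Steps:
c = 5
(√(-58*4 - 62) + (7*5)*c)² = (√(-58*4 - 62) + (7*5)*5)² = (√(-232 - 62) + 35*5)² = (√(-294) + 175)² = (7*I*√6 + 175)² = (175 + 7*I*√6)²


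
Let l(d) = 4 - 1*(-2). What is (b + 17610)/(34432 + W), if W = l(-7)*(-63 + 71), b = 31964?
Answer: 24787/17240 ≈ 1.4378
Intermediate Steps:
l(d) = 6 (l(d) = 4 + 2 = 6)
W = 48 (W = 6*(-63 + 71) = 6*8 = 48)
(b + 17610)/(34432 + W) = (31964 + 17610)/(34432 + 48) = 49574/34480 = 49574*(1/34480) = 24787/17240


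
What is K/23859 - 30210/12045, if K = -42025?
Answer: -7436191/1741707 ≈ -4.2695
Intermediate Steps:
K/23859 - 30210/12045 = -42025/23859 - 30210/12045 = -42025*1/23859 - 30210*1/12045 = -42025/23859 - 2014/803 = -7436191/1741707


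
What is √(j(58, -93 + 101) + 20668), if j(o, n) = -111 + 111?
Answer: 2*√5167 ≈ 143.76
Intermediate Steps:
j(o, n) = 0
√(j(58, -93 + 101) + 20668) = √(0 + 20668) = √20668 = 2*√5167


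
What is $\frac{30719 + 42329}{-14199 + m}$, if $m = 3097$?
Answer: $- \frac{36524}{5551} \approx -6.5797$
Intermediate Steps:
$\frac{30719 + 42329}{-14199 + m} = \frac{30719 + 42329}{-14199 + 3097} = \frac{73048}{-11102} = 73048 \left(- \frac{1}{11102}\right) = - \frac{36524}{5551}$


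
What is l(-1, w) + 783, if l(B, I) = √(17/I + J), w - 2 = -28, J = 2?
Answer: 783 + √910/26 ≈ 784.16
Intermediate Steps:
w = -26 (w = 2 - 28 = -26)
l(B, I) = √(2 + 17/I) (l(B, I) = √(17/I + 2) = √(2 + 17/I))
l(-1, w) + 783 = √(2 + 17/(-26)) + 783 = √(2 + 17*(-1/26)) + 783 = √(2 - 17/26) + 783 = √(35/26) + 783 = √910/26 + 783 = 783 + √910/26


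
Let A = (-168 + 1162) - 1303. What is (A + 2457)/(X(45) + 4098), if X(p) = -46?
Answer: 537/1013 ≈ 0.53011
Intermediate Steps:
A = -309 (A = 994 - 1303 = -309)
(A + 2457)/(X(45) + 4098) = (-309 + 2457)/(-46 + 4098) = 2148/4052 = 2148*(1/4052) = 537/1013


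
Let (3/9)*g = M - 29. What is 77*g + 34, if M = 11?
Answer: -4124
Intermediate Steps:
g = -54 (g = 3*(11 - 29) = 3*(-18) = -54)
77*g + 34 = 77*(-54) + 34 = -4158 + 34 = -4124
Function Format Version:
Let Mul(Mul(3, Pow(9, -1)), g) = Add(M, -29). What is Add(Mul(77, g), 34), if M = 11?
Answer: -4124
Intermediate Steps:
g = -54 (g = Mul(3, Add(11, -29)) = Mul(3, -18) = -54)
Add(Mul(77, g), 34) = Add(Mul(77, -54), 34) = Add(-4158, 34) = -4124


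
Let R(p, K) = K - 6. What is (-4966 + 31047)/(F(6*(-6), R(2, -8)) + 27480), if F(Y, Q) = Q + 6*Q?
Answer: 26081/27382 ≈ 0.95249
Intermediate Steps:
R(p, K) = -6 + K
F(Y, Q) = 7*Q
(-4966 + 31047)/(F(6*(-6), R(2, -8)) + 27480) = (-4966 + 31047)/(7*(-6 - 8) + 27480) = 26081/(7*(-14) + 27480) = 26081/(-98 + 27480) = 26081/27382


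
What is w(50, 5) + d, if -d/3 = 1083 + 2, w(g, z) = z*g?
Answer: -3005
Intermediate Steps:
w(g, z) = g*z
d = -3255 (d = -3*(1083 + 2) = -3*1085 = -3255)
w(50, 5) + d = 50*5 - 3255 = 250 - 3255 = -3005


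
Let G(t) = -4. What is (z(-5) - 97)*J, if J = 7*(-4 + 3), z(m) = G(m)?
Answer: 707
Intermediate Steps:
z(m) = -4
J = -7 (J = 7*(-1) = -7)
(z(-5) - 97)*J = (-4 - 97)*(-7) = -101*(-7) = 707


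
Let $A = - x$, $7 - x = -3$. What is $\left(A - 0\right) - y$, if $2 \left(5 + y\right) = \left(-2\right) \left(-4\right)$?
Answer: $-9$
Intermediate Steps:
$x = 10$ ($x = 7 - -3 = 7 + 3 = 10$)
$A = -10$ ($A = \left(-1\right) 10 = -10$)
$y = -1$ ($y = -5 + \frac{\left(-2\right) \left(-4\right)}{2} = -5 + \frac{1}{2} \cdot 8 = -5 + 4 = -1$)
$\left(A - 0\right) - y = \left(-10 - 0\right) - -1 = \left(-10 + 0\right) + 1 = -10 + 1 = -9$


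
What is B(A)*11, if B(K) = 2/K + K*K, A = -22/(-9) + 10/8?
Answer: 26905439/172368 ≈ 156.09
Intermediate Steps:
A = 133/36 (A = -22*(-⅑) + 10*(⅛) = 22/9 + 5/4 = 133/36 ≈ 3.6944)
B(K) = K² + 2/K (B(K) = 2/K + K² = K² + 2/K)
B(A)*11 = ((2 + (133/36)³)/(133/36))*11 = (36*(2 + 2352637/46656)/133)*11 = ((36/133)*(2445949/46656))*11 = (2445949/172368)*11 = 26905439/172368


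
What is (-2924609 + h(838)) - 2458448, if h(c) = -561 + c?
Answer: -5382780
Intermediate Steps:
(-2924609 + h(838)) - 2458448 = (-2924609 + (-561 + 838)) - 2458448 = (-2924609 + 277) - 2458448 = -2924332 - 2458448 = -5382780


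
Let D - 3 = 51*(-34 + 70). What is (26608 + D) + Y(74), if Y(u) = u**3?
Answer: 433671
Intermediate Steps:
D = 1839 (D = 3 + 51*(-34 + 70) = 3 + 51*36 = 3 + 1836 = 1839)
(26608 + D) + Y(74) = (26608 + 1839) + 74**3 = 28447 + 405224 = 433671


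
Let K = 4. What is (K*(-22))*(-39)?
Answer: 3432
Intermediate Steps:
(K*(-22))*(-39) = (4*(-22))*(-39) = -88*(-39) = 3432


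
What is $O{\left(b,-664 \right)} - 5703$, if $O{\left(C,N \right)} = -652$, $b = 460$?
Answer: $-6355$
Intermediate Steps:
$O{\left(b,-664 \right)} - 5703 = -652 - 5703 = -6355$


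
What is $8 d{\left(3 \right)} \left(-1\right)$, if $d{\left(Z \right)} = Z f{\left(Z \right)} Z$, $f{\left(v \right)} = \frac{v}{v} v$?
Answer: $-216$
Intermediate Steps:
$f{\left(v \right)} = v$ ($f{\left(v \right)} = 1 v = v$)
$d{\left(Z \right)} = Z^{3}$ ($d{\left(Z \right)} = Z Z Z = Z^{2} Z = Z^{3}$)
$8 d{\left(3 \right)} \left(-1\right) = 8 \cdot 3^{3} \left(-1\right) = 8 \cdot 27 \left(-1\right) = 216 \left(-1\right) = -216$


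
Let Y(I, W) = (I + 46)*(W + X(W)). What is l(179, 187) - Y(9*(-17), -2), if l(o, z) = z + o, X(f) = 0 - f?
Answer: 366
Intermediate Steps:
X(f) = -f
l(o, z) = o + z
Y(I, W) = 0 (Y(I, W) = (I + 46)*(W - W) = (46 + I)*0 = 0)
l(179, 187) - Y(9*(-17), -2) = (179 + 187) - 1*0 = 366 + 0 = 366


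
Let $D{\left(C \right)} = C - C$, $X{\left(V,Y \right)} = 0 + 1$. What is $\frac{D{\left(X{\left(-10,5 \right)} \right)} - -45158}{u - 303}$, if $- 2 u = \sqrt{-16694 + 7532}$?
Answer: $- \frac{9121916}{62733} + \frac{45158 i \sqrt{1018}}{62733} \approx -145.41 + 22.967 i$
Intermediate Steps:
$u = - \frac{3 i \sqrt{1018}}{2}$ ($u = - \frac{\sqrt{-16694 + 7532}}{2} = - \frac{\sqrt{-9162}}{2} = - \frac{3 i \sqrt{1018}}{2} \approx - 47.859 i$)
$X{\left(V,Y \right)} = 1$
$D{\left(C \right)} = 0$
$\frac{D{\left(X{\left(-10,5 \right)} \right)} - -45158}{u - 303} = \frac{0 - -45158}{- \frac{3 i \sqrt{1018}}{2} - 303} = \frac{0 + 45158}{-303 - \frac{3 i \sqrt{1018}}{2}} = \frac{45158}{-303 - \frac{3 i \sqrt{1018}}{2}}$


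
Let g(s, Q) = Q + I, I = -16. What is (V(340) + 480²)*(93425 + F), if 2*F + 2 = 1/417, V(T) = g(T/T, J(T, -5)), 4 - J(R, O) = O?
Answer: 17951212747481/834 ≈ 2.1524e+10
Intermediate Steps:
J(R, O) = 4 - O
g(s, Q) = -16 + Q (g(s, Q) = Q - 16 = -16 + Q)
V(T) = -7 (V(T) = -16 + (4 - 1*(-5)) = -16 + (4 + 5) = -16 + 9 = -7)
F = -833/834 (F = -1 + (½)/417 = -1 + (½)*(1/417) = -1 + 1/834 = -833/834 ≈ -0.99880)
(V(340) + 480²)*(93425 + F) = (-7 + 480²)*(93425 - 833/834) = (-7 + 230400)*(77915617/834) = 230393*(77915617/834) = 17951212747481/834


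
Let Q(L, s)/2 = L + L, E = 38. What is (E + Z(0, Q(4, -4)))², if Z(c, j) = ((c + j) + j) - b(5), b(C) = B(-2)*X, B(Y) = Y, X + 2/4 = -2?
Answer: 4225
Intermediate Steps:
X = -5/2 (X = -½ - 2 = -5/2 ≈ -2.5000)
b(C) = 5 (b(C) = -2*(-5/2) = 5)
Q(L, s) = 4*L (Q(L, s) = 2*(L + L) = 2*(2*L) = 4*L)
Z(c, j) = -5 + c + 2*j (Z(c, j) = ((c + j) + j) - 1*5 = (c + 2*j) - 5 = -5 + c + 2*j)
(E + Z(0, Q(4, -4)))² = (38 + (-5 + 0 + 2*(4*4)))² = (38 + (-5 + 0 + 2*16))² = (38 + (-5 + 0 + 32))² = (38 + 27)² = 65² = 4225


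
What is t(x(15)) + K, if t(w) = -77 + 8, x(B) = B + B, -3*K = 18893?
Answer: -19100/3 ≈ -6366.7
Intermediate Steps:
K = -18893/3 (K = -1/3*18893 = -18893/3 ≈ -6297.7)
x(B) = 2*B
t(w) = -69
t(x(15)) + K = -69 - 18893/3 = -19100/3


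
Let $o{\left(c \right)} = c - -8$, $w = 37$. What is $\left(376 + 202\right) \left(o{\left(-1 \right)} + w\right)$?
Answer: $25432$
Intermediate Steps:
$o{\left(c \right)} = 8 + c$ ($o{\left(c \right)} = c + 8 = 8 + c$)
$\left(376 + 202\right) \left(o{\left(-1 \right)} + w\right) = \left(376 + 202\right) \left(\left(8 - 1\right) + 37\right) = 578 \left(7 + 37\right) = 578 \cdot 44 = 25432$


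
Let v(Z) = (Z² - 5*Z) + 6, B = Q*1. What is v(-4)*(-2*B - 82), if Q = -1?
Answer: -3360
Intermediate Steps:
B = -1 (B = -1*1 = -1)
v(Z) = 6 + Z² - 5*Z
v(-4)*(-2*B - 82) = (6 + (-4)² - 5*(-4))*(-2*(-1) - 82) = (6 + 16 + 20)*(2 - 82) = 42*(-80) = -3360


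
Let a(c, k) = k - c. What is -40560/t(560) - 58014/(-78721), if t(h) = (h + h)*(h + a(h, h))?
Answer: 414918213/617172640 ≈ 0.67229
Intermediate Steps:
t(h) = 2*h² (t(h) = (h + h)*(h + (h - h)) = (2*h)*(h + 0) = (2*h)*h = 2*h²)
-40560/t(560) - 58014/(-78721) = -40560/(2*560²) - 58014/(-78721) = -40560/(2*313600) - 58014*(-1/78721) = -40560/627200 + 58014/78721 = -40560*1/627200 + 58014/78721 = -507/7840 + 58014/78721 = 414918213/617172640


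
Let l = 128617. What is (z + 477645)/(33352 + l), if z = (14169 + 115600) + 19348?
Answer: 626762/161969 ≈ 3.8696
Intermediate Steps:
z = 149117 (z = 129769 + 19348 = 149117)
(z + 477645)/(33352 + l) = (149117 + 477645)/(33352 + 128617) = 626762/161969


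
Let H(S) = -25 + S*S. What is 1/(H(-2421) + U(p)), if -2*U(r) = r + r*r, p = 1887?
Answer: 1/4079888 ≈ 2.4510e-7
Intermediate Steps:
U(r) = -r/2 - r²/2 (U(r) = -(r + r*r)/2 = -(r + r²)/2 = -r/2 - r²/2)
H(S) = -25 + S²
1/(H(-2421) + U(p)) = 1/((-25 + (-2421)²) - ½*1887*(1 + 1887)) = 1/((-25 + 5861241) - ½*1887*1888) = 1/(5861216 - 1781328) = 1/4079888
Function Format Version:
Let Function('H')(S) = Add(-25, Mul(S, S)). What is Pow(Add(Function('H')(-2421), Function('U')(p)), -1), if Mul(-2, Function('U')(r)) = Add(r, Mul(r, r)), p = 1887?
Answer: Rational(1, 4079888) ≈ 2.4510e-7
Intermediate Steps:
Function('U')(r) = Add(Mul(Rational(-1, 2), r), Mul(Rational(-1, 2), Pow(r, 2))) (Function('U')(r) = Mul(Rational(-1, 2), Add(r, Mul(r, r))) = Mul(Rational(-1, 2), Add(r, Pow(r, 2))) = Add(Mul(Rational(-1, 2), r), Mul(Rational(-1, 2), Pow(r, 2))))
Function('H')(S) = Add(-25, Pow(S, 2))
Pow(Add(Function('H')(-2421), Function('U')(p)), -1) = Pow(Add(Add(-25, Pow(-2421, 2)), Mul(Rational(-1, 2), 1887, Add(1, 1887))), -1) = Pow(Add(Add(-25, 5861241), Mul(Rational(-1, 2), 1887, 1888)), -1) = Pow(Add(5861216, -1781328), -1) = Pow(4079888, -1) = Rational(1, 4079888)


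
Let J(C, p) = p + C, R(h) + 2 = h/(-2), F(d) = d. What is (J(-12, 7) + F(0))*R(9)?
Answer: 65/2 ≈ 32.500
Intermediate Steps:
R(h) = -2 - h/2 (R(h) = -2 + h/(-2) = -2 + h*(-1/2) = -2 - h/2)
J(C, p) = C + p
(J(-12, 7) + F(0))*R(9) = ((-12 + 7) + 0)*(-2 - 1/2*9) = (-5 + 0)*(-2 - 9/2) = -5*(-13/2) = 65/2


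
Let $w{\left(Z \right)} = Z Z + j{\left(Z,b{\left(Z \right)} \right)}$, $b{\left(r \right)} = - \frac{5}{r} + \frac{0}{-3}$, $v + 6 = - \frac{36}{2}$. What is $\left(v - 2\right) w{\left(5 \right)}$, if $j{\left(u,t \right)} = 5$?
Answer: $-780$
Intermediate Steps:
$v = -24$ ($v = -6 - \frac{36}{2} = -6 - 18 = -24$)
$b{\left(r \right)} = - \frac{5}{r}$ ($b{\left(r \right)} = - \frac{5}{r} + 0 \left(- \frac{1}{3}\right) = - \frac{5}{r} + 0 = - \frac{5}{r}$)
$w{\left(Z \right)} = 5 + Z^{2}$ ($w{\left(Z \right)} = Z Z + 5 = Z^{2} + 5 = 5 + Z^{2}$)
$\left(v - 2\right) w{\left(5 \right)} = \left(-24 - 2\right) \left(5 + 5^{2}\right) = - 26 \left(5 + 25\right) = \left(-26\right) 30 = -780$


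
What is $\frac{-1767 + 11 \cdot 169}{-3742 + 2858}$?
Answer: $- \frac{23}{221} \approx -0.10407$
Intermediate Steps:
$\frac{-1767 + 11 \cdot 169}{-3742 + 2858} = \frac{-1767 + 1859}{-884} = 92 \left(- \frac{1}{884}\right) = - \frac{23}{221}$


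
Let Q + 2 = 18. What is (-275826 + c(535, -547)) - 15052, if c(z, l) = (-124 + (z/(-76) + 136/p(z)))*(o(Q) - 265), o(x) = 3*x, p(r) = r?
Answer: -10673152287/40660 ≈ -2.6250e+5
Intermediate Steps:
Q = 16 (Q = -2 + 18 = 16)
c(z, l) = 26908 - 29512/z + 217*z/76 (c(z, l) = (-124 + (z/(-76) + 136/z))*(3*16 - 265) = (-124 + (z*(-1/76) + 136/z))*(48 - 265) = (-124 + (-z/76 + 136/z))*(-217) = (-124 + (136/z - z/76))*(-217) = (-124 + 136/z - z/76)*(-217) = 26908 - 29512/z + 217*z/76)
(-275826 + c(535, -547)) - 15052 = (-275826 + (26908 - 29512/535 + (217/76)*535)) - 15052 = (-275826 + (26908 - 29512*1/535 + 116095/76)) - 15052 = (-275826 + (26908 - 29512/535 + 116095/76)) - 15052 = (-275826 + 1153947193/40660) - 15052 = -10061137967/40660 - 15052 = -10673152287/40660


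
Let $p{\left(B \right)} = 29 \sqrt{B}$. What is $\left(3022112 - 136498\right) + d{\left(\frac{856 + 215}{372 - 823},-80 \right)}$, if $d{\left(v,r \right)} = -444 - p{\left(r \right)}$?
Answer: $2885170 - 116 i \sqrt{5} \approx 2.8852 \cdot 10^{6} - 259.38 i$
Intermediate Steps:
$d{\left(v,r \right)} = -444 - 29 \sqrt{r}$
$\left(3022112 - 136498\right) + d{\left(\frac{856 + 215}{372 - 823},-80 \right)} = \left(3022112 - 136498\right) - \left(444 + 29 \sqrt{-80}\right) = 2885614 - \left(444 + 29 \cdot 4 i \sqrt{5}\right) = 2885614 - \left(444 + 116 i \sqrt{5}\right) = 2885170 - 116 i \sqrt{5}$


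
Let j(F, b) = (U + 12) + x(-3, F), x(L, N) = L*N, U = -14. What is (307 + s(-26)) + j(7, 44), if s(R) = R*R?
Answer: 960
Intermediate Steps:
j(F, b) = -2 - 3*F (j(F, b) = (-14 + 12) - 3*F = -2 - 3*F)
s(R) = R²
(307 + s(-26)) + j(7, 44) = (307 + (-26)²) + (-2 - 3*7) = (307 + 676) + (-2 - 21) = 983 - 23 = 960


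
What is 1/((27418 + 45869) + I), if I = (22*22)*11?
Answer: 1/78611 ≈ 1.2721e-5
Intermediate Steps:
I = 5324 (I = 484*11 = 5324)
1/((27418 + 45869) + I) = 1/((27418 + 45869) + 5324) = 1/(73287 + 5324) = 1/78611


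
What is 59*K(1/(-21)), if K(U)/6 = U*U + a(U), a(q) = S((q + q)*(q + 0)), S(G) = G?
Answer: 118/49 ≈ 2.4082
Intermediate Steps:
a(q) = 2*q² (a(q) = (q + q)*(q + 0) = (2*q)*q = 2*q²)
K(U) = 18*U² (K(U) = 6*(U*U + 2*U²) = 6*(U² + 2*U²) = 6*(3*U²) = 18*U²)
59*K(1/(-21)) = 59*(18*(1/(-21))²) = 59*(18*(-1/21)²) = 59*(18*(1/441)) = 59*(2/49) = 118/49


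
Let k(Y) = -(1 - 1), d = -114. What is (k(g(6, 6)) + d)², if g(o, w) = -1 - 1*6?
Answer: 12996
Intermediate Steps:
g(o, w) = -7 (g(o, w) = -1 - 6 = -7)
k(Y) = 0 (k(Y) = -1*0 = 0)
(k(g(6, 6)) + d)² = (0 - 114)² = (-114)² = 12996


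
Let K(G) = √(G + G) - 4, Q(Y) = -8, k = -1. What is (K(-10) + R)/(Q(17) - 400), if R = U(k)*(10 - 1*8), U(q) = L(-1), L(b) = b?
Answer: 1/68 - I*√5/204 ≈ 0.014706 - 0.010961*I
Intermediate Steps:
U(q) = -1
K(G) = -4 + √2*√G (K(G) = √(2*G) - 4 = √2*√G - 4 = -4 + √2*√G)
R = -2 (R = -(10 - 1*8) = -(10 - 8) = -1*2 = -2)
(K(-10) + R)/(Q(17) - 400) = ((-4 + √2*√(-10)) - 2)/(-8 - 400) = ((-4 + √2*(I*√10)) - 2)/(-408) = ((-4 + 2*I*√5) - 2)*(-1/408) = (-6 + 2*I*√5)*(-1/408) = 1/68 - I*√5/204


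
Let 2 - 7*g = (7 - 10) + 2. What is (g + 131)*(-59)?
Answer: -54280/7 ≈ -7754.3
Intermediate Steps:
g = 3/7 (g = 2/7 - ((7 - 10) + 2)/7 = 2/7 - (-3 + 2)/7 = 2/7 - ⅐*(-1) = 2/7 + ⅐ = 3/7 ≈ 0.42857)
(g + 131)*(-59) = (3/7 + 131)*(-59) = (920/7)*(-59) = -54280/7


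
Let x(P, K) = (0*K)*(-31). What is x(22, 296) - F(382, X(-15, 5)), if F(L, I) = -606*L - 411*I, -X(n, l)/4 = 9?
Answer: 216696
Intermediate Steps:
X(n, l) = -36 (X(n, l) = -4*9 = -36)
x(P, K) = 0 (x(P, K) = 0*(-31) = 0)
x(22, 296) - F(382, X(-15, 5)) = 0 - (-606*382 - 411*(-36)) = 0 - (-231492 + 14796) = 0 - 1*(-216696) = 0 + 216696 = 216696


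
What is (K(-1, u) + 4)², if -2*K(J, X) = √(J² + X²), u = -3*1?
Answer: (8 - √10)²/4 ≈ 5.8509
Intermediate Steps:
u = -3
K(J, X) = -√(J² + X²)/2
(K(-1, u) + 4)² = (-√((-1)² + (-3)²)/2 + 4)² = (-√(1 + 9)/2 + 4)² = (-√10/2 + 4)² = (4 - √10/2)²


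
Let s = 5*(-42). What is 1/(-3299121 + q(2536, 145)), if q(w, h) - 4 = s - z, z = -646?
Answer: -1/3298681 ≈ -3.0315e-7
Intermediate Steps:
s = -210
q(w, h) = 440 (q(w, h) = 4 + (-210 - 1*(-646)) = 4 + (-210 + 646) = 4 + 436 = 440)
1/(-3299121 + q(2536, 145)) = 1/(-3299121 + 440) = 1/(-3298681) = -1/3298681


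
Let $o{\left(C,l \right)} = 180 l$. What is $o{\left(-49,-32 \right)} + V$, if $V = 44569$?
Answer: $38809$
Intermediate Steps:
$o{\left(-49,-32 \right)} + V = 180 \left(-32\right) + 44569 = -5760 + 44569 = 38809$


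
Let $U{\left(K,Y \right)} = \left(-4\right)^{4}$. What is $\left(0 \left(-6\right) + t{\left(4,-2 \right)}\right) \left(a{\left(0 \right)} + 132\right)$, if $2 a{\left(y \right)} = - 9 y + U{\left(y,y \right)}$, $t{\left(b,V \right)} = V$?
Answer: $-520$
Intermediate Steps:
$U{\left(K,Y \right)} = 256$
$a{\left(y \right)} = 128 - \frac{9 y}{2}$ ($a{\left(y \right)} = \frac{- 9 y + 256}{2} = \frac{256 - 9 y}{2} = 128 - \frac{9 y}{2}$)
$\left(0 \left(-6\right) + t{\left(4,-2 \right)}\right) \left(a{\left(0 \right)} + 132\right) = \left(0 \left(-6\right) - 2\right) \left(\left(128 - 0\right) + 132\right) = \left(0 - 2\right) \left(\left(128 + 0\right) + 132\right) = - 2 \left(128 + 132\right) = \left(-2\right) 260 = -520$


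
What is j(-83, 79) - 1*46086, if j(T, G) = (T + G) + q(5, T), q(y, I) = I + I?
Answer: -46256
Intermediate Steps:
q(y, I) = 2*I
j(T, G) = G + 3*T (j(T, G) = (T + G) + 2*T = (G + T) + 2*T = G + 3*T)
j(-83, 79) - 1*46086 = (79 + 3*(-83)) - 1*46086 = (79 - 249) - 46086 = -170 - 46086 = -46256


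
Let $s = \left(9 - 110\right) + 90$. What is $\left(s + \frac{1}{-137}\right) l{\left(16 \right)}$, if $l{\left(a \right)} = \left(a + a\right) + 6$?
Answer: $- \frac{57304}{137} \approx -418.28$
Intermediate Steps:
$s = -11$ ($s = -101 + 90 = -11$)
$l{\left(a \right)} = 6 + 2 a$ ($l{\left(a \right)} = 2 a + 6 = 6 + 2 a$)
$\left(s + \frac{1}{-137}\right) l{\left(16 \right)} = \left(-11 + \frac{1}{-137}\right) \left(6 + 2 \cdot 16\right) = \left(-11 - \frac{1}{137}\right) \left(6 + 32\right) = \left(- \frac{1508}{137}\right) 38 = - \frac{57304}{137}$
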